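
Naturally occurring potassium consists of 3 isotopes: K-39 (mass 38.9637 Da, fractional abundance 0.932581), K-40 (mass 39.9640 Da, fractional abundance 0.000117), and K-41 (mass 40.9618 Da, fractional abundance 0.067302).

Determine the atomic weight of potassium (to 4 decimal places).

The abundance-weighted mean is 0.932581 × 38.9637 + 0.000117 × 39.9640 + 0.067302 × 40.9618
= 36.33681 + 0.00468 + 2.75681 = 39.09830 Da

39.0983 Da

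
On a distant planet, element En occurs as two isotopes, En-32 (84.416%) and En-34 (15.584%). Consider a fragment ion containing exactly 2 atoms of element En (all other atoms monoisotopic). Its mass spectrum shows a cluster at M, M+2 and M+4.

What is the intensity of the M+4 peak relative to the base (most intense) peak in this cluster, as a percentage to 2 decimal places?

3.41%

Term probabilities: M 0.7126, M+2 0.2631, M+4 0.0243. Base peak = M.
P(M) = C(2,0) × 0.84416^2 × 0.15584^0 = 1 × 0.71260611 × 1.0000 = 0.712606 (base)
P(M+4) = C(2,2) × 0.84416^0 × 0.15584^2 = 1 × 1.0000 × 0.02428611 = 0.024286
Relative intensity = 0.024286 / 0.712606 × 100 = 3.41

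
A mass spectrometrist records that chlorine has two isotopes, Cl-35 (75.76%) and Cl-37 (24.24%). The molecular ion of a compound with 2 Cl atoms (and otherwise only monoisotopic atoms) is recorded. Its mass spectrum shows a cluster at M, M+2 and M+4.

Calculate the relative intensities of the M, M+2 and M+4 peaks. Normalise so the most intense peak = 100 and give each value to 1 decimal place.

100.0 : 64.0 : 10.2

The 2 Cl atoms are independent, so intensities follow the terms of (0.7576 + 0.2424)^2.
P(M) = 0.7576^2 = 0.573958
P(M+2) = 2 × 0.7576^1 × 0.2424^1 = 0.367284
P(M+4) = 0.2424^2 = 0.058758
The M peak is largest (0.573958); scaling to 100 gives 100.0 : 64.0 : 10.2.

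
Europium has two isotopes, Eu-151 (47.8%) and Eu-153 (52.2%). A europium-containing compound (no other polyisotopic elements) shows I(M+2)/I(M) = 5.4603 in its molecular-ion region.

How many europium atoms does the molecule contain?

5

The M+2/M ratio from n Eu atoms is n · q/p = n · 0.522/0.478.
n = 5.4603 × 0.478/0.522 = 5.00 ≈ 5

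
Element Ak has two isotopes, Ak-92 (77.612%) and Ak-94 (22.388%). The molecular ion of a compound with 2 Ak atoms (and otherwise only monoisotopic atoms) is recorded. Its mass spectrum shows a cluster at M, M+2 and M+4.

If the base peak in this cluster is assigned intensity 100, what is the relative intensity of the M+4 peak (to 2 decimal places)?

(0.77612 + 0.22388)^2 gives M 0.6024, M+2 0.3475, M+4 0.0501; the largest is M.
P(M) = C(2,0) × 0.77612^2 × 0.22388^0 = 1 × 0.60236225 × 1.0000 = 0.602362 (base)
P(M+4) = C(2,2) × 0.77612^0 × 0.22388^2 = 1 × 1.0000 × 0.05012225 = 0.050122
Relative intensity = 0.050122 / 0.602362 × 100 = 8.32

8.32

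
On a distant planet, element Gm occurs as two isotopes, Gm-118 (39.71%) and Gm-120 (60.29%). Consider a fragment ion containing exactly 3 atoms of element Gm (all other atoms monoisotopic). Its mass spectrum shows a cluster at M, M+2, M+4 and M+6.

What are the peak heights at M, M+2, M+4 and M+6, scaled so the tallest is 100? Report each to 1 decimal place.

14.5 : 65.9 : 100.0 : 50.6

Each Gm atom is independently Gm-118 (p = 0.3971) or Gm-120 (q = 0.6029); the cluster is the binomial expansion (p + q)^3.
P(M) = 0.3971^3 = 0.062618
P(M+2) = 3 × 0.3971^2 × 0.6029^1 = 0.285211
P(M+4) = 3 × 0.3971^1 × 0.6029^2 = 0.433024
P(M+6) = 0.6029^3 = 0.219147
The M+4 peak is largest (0.433024); scaling to 100 gives 14.5 : 65.9 : 100.0 : 50.6.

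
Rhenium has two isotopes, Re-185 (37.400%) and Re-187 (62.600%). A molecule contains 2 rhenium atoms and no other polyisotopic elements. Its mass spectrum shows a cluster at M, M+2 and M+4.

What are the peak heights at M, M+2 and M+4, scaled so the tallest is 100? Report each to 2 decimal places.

The 2 Re atoms are independent, so intensities follow the terms of (0.37400 + 0.62600)^2.
P(M) = 0.37400^2 = 0.139876
P(M+2) = 2 × 0.37400^1 × 0.62600^1 = 0.468248
P(M+4) = 0.62600^2 = 0.391876
The M+2 peak is largest (0.468248); scaling to 100 gives 29.87 : 100.00 : 83.69.

29.87 : 100.00 : 83.69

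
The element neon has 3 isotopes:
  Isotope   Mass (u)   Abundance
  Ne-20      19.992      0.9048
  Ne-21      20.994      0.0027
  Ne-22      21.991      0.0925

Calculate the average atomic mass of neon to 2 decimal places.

Weight each isotope mass by its fractional abundance: 0.9048 × 19.992 + 0.0027 × 20.994 + 0.0925 × 21.991
= 18.0888 + 0.0567 + 2.0342 = 20.1797 u

20.18 u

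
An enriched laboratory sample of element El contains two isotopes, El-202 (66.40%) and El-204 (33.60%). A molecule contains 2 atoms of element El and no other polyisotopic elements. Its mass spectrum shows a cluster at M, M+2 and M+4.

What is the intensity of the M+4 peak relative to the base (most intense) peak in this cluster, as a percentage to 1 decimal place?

Binomial terms of (0.6640 + 0.3360)^2: M 0.4409, M+2 0.4462, M+4 0.1129 → M+2 is the base peak.
P(M+2) = C(2,1) × 0.6640^1 × 0.3360^1 = 2 × 0.6640 × 0.3360 = 0.446208 (base)
P(M+4) = C(2,2) × 0.6640^0 × 0.3360^2 = 1 × 1.0000 × 0.112896 = 0.112896
Relative intensity = 0.112896 / 0.446208 × 100 = 25.3

25.3%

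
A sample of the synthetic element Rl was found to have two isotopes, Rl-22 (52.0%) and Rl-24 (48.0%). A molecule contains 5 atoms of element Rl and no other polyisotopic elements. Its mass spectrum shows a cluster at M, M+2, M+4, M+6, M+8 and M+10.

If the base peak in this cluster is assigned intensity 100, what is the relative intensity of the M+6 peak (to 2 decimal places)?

92.31

(0.520 + 0.480)^5 gives M 0.0380, M+2 0.1755, M+4 0.3240, M+6 0.2990, M+8 0.1380, M+10 0.0255; the largest is M+4.
P(M+4) = C(5,2) × 0.520^3 × 0.480^2 = 10 × 0.140608 × 0.2304 = 0.323961 (base)
P(M+6) = C(5,3) × 0.520^2 × 0.480^3 = 10 × 0.2704 × 0.110592 = 0.299041
Relative intensity = 0.299041 / 0.323961 × 100 = 92.31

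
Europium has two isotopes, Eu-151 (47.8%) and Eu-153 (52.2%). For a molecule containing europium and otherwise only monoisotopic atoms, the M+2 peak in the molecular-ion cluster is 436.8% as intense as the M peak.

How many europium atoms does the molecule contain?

4

The M+2/M ratio from n Eu atoms is n · q/p = n · 0.522/0.478.
n = 4.368 × 0.478/0.522 = 4.00 ≈ 4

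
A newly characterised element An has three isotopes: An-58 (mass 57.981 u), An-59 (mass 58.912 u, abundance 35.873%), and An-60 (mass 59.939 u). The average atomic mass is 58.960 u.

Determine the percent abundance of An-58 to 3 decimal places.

31.184%

Let x and y be the fractions of An-58 and An-60. Then x + y = 1 − 0.35873 = 0.64127 and 57.981x + 59.939y = 58.960 − 0.35873×58.912 = 37.82649824.
Substituting: 57.981x + 59.939(0.64127 − x) = 37.82649824
(57.981 − 59.939)x = -0.61058429  ⇒  x = 0.31184, y = 0.32943
An-58: 31.184%, An-60: 32.943%.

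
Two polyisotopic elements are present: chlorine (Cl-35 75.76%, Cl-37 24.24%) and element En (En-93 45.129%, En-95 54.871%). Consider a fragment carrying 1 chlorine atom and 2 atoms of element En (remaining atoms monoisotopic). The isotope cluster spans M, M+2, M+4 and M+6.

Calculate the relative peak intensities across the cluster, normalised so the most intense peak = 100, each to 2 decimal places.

36.34 : 100.00 : 82.00 : 17.19

Chlorine pattern (n=1): 0.7576 : 0.2424
Element En pattern (n=2): 0.20366266 : 0.49525467 : 0.30108266
Convolve the two distributions (both contribute in 2-u steps):
  M: 0.7576×0.20366266 = 0.154295
  M+2: 0.7576×0.49525467 + 0.2424×0.20366266 = 0.424573
  M+4: 0.7576×0.30108266 + 0.2424×0.49525467 = 0.348150
  M+6: 0.2424×0.30108266 = 0.072982
Scale to base peak (0.424573) = 100: 36.34 : 100.00 : 82.00 : 17.19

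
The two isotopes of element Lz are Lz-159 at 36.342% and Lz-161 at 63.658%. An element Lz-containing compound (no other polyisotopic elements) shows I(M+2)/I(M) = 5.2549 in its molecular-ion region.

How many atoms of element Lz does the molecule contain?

The M+2/M ratio from n Lz atoms is n · q/p = n · 0.63658/0.36342.
n = 5.2549 × 0.36342/0.63658 = 3.00 ≈ 3

3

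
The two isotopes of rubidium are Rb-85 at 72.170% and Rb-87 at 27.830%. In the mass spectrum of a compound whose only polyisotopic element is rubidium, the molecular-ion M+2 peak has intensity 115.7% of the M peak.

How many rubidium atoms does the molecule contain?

3

With n Rb atoms, P(M+2)/P(M) = C(n,1)·p^(n−1)q / p^n = n·q/p = n · 0.27830/0.72170.
n = 1.157 × 0.72170/0.27830 = 3.00 ≈ 3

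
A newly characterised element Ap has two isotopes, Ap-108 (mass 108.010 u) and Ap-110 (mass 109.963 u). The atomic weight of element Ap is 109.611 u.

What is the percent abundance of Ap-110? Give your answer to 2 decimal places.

Let x be the fractional abundance of Ap-108; then Ap-110 has abundance 1 − x.
108.010·x + 109.963·(1 − x) = 109.611
(108.010 − 109.963)·x = 109.611 − 109.963
x = -0.352 / -1.953 = 0.18024 → 18.02% Ap-108, 81.98% Ap-110.

81.98%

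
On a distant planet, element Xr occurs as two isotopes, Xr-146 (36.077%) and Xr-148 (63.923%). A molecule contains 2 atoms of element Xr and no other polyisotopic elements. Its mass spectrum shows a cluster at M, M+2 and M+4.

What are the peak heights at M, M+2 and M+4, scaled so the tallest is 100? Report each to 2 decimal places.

The 2 Xr atoms are independent, so intensities follow the terms of (0.36077 + 0.63923)^2.
P(M) = 0.36077^2 = 0.130155
P(M+2) = 2 × 0.36077^1 × 0.63923^1 = 0.461230
P(M+4) = 0.63923^2 = 0.408615
The M+2 peak is largest (0.461230); scaling to 100 gives 28.22 : 100.00 : 88.59.

28.22 : 100.00 : 88.59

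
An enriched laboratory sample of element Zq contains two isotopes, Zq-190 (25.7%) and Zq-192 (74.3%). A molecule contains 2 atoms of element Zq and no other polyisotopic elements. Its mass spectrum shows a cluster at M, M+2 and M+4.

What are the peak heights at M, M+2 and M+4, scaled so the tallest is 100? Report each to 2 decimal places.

11.96 : 69.18 : 100.00

Each Zq atom is independently Zq-190 (p = 0.257) or Zq-192 (q = 0.743); the cluster is the binomial expansion (p + q)^2.
P(M) = 0.257^2 = 0.066049
P(M+2) = 2 × 0.257^1 × 0.743^1 = 0.381902
P(M+4) = 0.743^2 = 0.552049
The M+4 peak is largest (0.552049); scaling to 100 gives 11.96 : 69.18 : 100.00.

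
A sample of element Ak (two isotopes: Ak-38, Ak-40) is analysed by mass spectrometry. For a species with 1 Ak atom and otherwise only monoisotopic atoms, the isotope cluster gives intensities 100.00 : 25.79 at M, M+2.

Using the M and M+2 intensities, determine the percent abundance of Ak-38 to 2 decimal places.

Write p for the Ak-38 fraction. I(M+2)/I(M) = [C(1,1)·p^0·(1−p)] / p^1 = 1·(1−p)/p = 25.79/100.00 = 0.2579
(1−p)/p = 0.2579/1 = 0.2579  ⇒  p = 1/(1 + 0.2579) = 0.7950
Ak-38: 79.50%, Ak-40: 20.50%.

79.50%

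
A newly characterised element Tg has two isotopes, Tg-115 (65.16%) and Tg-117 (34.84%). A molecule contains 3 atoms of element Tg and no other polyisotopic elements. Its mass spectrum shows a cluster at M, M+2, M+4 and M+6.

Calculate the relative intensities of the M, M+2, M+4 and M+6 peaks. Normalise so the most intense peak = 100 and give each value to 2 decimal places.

62.34 : 100.00 : 53.47 : 9.53

Expanding (0.6516 + 0.3484)^3:
P(M) = 0.6516^3 = 0.276658
P(M+2) = 3 × 0.6516^2 × 0.3484^1 = 0.443774
P(M+4) = 3 × 0.6516^1 × 0.3484^2 = 0.237279
P(M+6) = 0.3484^3 = 0.042290
The M+2 peak is largest (0.443774); scaling to 100 gives 62.34 : 100.00 : 53.47 : 9.53.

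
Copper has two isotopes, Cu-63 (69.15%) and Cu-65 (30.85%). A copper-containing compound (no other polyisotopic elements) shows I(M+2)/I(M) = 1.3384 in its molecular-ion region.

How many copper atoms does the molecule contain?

For n independent Cu atoms, I(M+2)/I(M) = n · (abundance Cu-65) / (abundance Cu-63) = n · 0.3085/0.6915.
n = 1.3384 × 0.6915/0.3085 = 3.00 ≈ 3

3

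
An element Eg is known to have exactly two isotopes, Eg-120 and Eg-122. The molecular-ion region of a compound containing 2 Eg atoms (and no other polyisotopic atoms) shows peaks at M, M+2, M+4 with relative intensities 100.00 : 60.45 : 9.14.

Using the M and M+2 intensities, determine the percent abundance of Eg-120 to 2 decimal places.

If p is the fraction of Eg that is Eg-120, then I(M+2)/I(M) = [C(2,1)·p^1·(1−p)] / p^2 = 2·(1−p)/p = 60.45/100.00 = 0.6045
(1−p)/p = 0.6045/2 = 0.3023  ⇒  p = 1/(1 + 0.3023) = 0.7679
Eg-120: 76.79%, Eg-122: 23.21%.

76.79%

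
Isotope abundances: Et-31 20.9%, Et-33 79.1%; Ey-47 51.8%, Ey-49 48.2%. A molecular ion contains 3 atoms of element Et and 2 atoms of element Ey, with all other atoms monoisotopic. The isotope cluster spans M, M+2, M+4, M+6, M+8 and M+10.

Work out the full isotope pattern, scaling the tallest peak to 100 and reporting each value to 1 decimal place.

0.7 : 9.2 : 45.1 : 100.0 : 95.9 : 32.6

Element Et pattern (n=3): 0.00912933 : 0.10365501 : 0.39230199 : 0.49491367
Element Ey pattern (n=2): 0.268324 : 0.499352 : 0.232324
Convolve the two distributions (both contribute in 2-u steps):
  M: 0.00912933×0.268324 = 0.002450
  M+2: 0.00912933×0.499352 + 0.10365501×0.268324 = 0.032372
  M+4: 0.00912933×0.232324 + 0.10365501×0.499352 + 0.39230199×0.268324 = 0.159145
  M+6: 0.10365501×0.232324 + 0.39230199×0.499352 + 0.49491367×0.268324 = 0.352776
  M+8: 0.39230199×0.232324 + 0.49491367×0.499352 = 0.338277
  M+10: 0.49491367×0.232324 = 0.114980
Scale to base peak (0.352776) = 100: 0.7 : 9.2 : 45.1 : 100.0 : 95.9 : 32.6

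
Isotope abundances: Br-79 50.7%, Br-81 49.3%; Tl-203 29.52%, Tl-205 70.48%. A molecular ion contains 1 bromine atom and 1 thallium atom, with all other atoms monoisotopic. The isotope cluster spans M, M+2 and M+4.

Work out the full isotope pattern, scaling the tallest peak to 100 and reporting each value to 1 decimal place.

29.8 : 100.0 : 69.1

Bromine pattern (n=1): 0.5070 : 0.4930
Thallium pattern (n=1): 0.2952 : 0.7048
Convolve the two distributions (both contribute in 2-u steps):
  M: 0.5070×0.2952 = 0.149666
  M+2: 0.5070×0.7048 + 0.4930×0.2952 = 0.502867
  M+4: 0.4930×0.7048 = 0.347466
Scale to base peak (0.502867) = 100: 29.8 : 100.0 : 69.1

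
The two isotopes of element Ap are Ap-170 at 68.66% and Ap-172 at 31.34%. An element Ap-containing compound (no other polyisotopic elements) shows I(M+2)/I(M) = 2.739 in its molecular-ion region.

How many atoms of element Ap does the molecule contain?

6

For n independent Ap atoms, I(M+2)/I(M) = n · (abundance Ap-172) / (abundance Ap-170) = n · 0.3134/0.6866.
n = 2.739 × 0.6866/0.3134 = 6.00 ≈ 6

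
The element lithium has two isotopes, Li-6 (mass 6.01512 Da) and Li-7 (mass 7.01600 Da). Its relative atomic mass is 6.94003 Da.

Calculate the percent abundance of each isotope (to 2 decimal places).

Li-6: 7.59%, Li-7: 92.41%

Writing the weighted mean with unknown fraction x of Li-6:
6.01512·x + 7.01600·(1 − x) = 6.94003
(6.01512 − 7.01600)·x = 6.94003 − 7.01600
x = -0.07597 / -1.00088 = 0.07590 → 7.59% Li-6, 92.41% Li-7.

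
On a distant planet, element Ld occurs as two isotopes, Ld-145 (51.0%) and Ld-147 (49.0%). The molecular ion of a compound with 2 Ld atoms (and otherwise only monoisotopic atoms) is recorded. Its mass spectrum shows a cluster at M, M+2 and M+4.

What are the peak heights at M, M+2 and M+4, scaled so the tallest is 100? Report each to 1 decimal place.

The 2 Ld atoms are independent, so intensities follow the terms of (0.510 + 0.490)^2.
P(M) = 0.510^2 = 0.260100
P(M+2) = 2 × 0.510^1 × 0.490^1 = 0.499800
P(M+4) = 0.490^2 = 0.240100
The M+2 peak is largest (0.499800); scaling to 100 gives 52.0 : 100.0 : 48.0.

52.0 : 100.0 : 48.0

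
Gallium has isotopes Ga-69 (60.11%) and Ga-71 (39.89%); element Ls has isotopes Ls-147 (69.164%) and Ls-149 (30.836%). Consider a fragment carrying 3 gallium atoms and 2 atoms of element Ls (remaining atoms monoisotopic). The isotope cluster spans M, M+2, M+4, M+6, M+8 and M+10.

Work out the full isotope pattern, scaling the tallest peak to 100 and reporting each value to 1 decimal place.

Gallium pattern (n=3): 0.21719018 : 0.43239309 : 0.28694328 : 0.06347345
Element Ls pattern (n=2): 0.47836589 : 0.42654822 : 0.09508589
Convolve the two distributions (both contribute in 2-u steps):
  M: 0.21719018×0.47836589 = 0.103896
  M+2: 0.21719018×0.42654822 + 0.43239309×0.47836589 = 0.299484
  M+4: 0.21719018×0.09508589 + 0.43239309×0.42654822 + 0.28694328×0.47836589 = 0.342352
  M+6: 0.43239309×0.09508589 + 0.28694328×0.42654822 + 0.06347345×0.47836589 = 0.193873
  M+8: 0.28694328×0.09508589 + 0.06347345×0.42654822 = 0.054359
  M+10: 0.06347345×0.09508589 = 0.006035
Scale to base peak (0.342352) = 100: 30.3 : 87.5 : 100.0 : 56.6 : 15.9 : 1.8

30.3 : 87.5 : 100.0 : 56.6 : 15.9 : 1.8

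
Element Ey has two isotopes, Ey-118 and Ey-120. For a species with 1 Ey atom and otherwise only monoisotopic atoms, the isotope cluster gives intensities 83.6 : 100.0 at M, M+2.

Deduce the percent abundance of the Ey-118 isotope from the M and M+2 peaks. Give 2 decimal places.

45.53%

Write p for the Ey-118 fraction. I(M+2)/I(M) = [C(1,1)·p^0·(1−p)] / p^1 = 1·(1−p)/p = 100.0/83.6 = 1.1962
(1−p)/p = 1.1962/1 = 1.1962  ⇒  p = 1/(1 + 1.1962) = 0.4553
Ey-118: 45.53%, Ey-120: 54.47%.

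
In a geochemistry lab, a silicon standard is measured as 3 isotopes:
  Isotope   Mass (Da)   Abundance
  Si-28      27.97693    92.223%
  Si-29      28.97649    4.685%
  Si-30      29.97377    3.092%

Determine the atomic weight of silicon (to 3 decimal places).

28.086 Da

The abundance-weighted mean is 0.92223 × 27.97693 + 0.04685 × 28.97649 + 0.03092 × 29.97377
= 25.801164 + 1.357549 + 0.926789 = 28.085502 Da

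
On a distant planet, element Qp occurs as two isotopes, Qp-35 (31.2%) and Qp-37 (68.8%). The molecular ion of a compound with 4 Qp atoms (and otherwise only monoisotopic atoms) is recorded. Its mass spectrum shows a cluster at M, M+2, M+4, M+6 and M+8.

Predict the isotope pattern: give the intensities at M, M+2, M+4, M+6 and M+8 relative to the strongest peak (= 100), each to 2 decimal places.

2.33 : 20.57 : 68.02 : 100.00 : 55.13

The 4 Qp atoms are independent, so intensities follow the terms of (0.312 + 0.688)^4.
P(M) = 0.312^4 = 0.009476
P(M+2) = 4 × 0.312^3 × 0.688^1 = 0.083582
P(M+4) = 6 × 0.312^2 × 0.688^2 = 0.276463
P(M+6) = 4 × 0.312^1 × 0.688^3 = 0.406425
P(M+8) = 0.688^4 = 0.224055
The M+6 peak is largest (0.406425); scaling to 100 gives 2.33 : 20.57 : 68.02 : 100.00 : 55.13.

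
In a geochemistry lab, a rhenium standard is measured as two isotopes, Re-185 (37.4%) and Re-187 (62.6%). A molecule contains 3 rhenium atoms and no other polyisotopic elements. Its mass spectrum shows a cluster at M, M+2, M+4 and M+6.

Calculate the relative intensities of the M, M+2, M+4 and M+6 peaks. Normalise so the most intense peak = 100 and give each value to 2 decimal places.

The 3 Re atoms are independent, so intensities follow the terms of (0.374 + 0.626)^3.
P(M) = 0.374^3 = 0.052314
P(M+2) = 3 × 0.374^2 × 0.626^1 = 0.262687
P(M+4) = 3 × 0.374^1 × 0.626^2 = 0.439685
P(M+6) = 0.626^3 = 0.245314
The M+4 peak is largest (0.439685); scaling to 100 gives 11.90 : 59.74 : 100.00 : 55.79.

11.90 : 59.74 : 100.00 : 55.79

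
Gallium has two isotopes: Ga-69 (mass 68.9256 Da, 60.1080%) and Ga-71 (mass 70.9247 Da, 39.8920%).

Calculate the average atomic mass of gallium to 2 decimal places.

Ar = Σ fᵢ·mᵢ = 0.601080 × 68.9256 + 0.398920 × 70.9247
= 41.42980 + 28.29328 = 69.72308 Da

69.72 Da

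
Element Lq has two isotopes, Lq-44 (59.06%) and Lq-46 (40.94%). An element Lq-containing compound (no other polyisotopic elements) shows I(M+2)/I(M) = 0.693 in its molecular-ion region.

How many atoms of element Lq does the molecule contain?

For n independent Lq atoms, I(M+2)/I(M) = n · (abundance Lq-46) / (abundance Lq-44) = n · 0.4094/0.5906.
n = 0.693 × 0.5906/0.4094 = 1.00 ≈ 1

1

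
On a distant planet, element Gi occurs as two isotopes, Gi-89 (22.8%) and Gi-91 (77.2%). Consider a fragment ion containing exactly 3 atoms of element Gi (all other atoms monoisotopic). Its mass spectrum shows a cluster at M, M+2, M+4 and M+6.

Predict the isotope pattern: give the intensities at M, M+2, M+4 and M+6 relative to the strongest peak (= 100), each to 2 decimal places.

2.58 : 26.17 : 88.60 : 100.00

The 3 Gi atoms are independent, so intensities follow the terms of (0.228 + 0.772)^3.
P(M) = 0.228^3 = 0.011852
P(M+2) = 3 × 0.228^2 × 0.772^1 = 0.120395
P(M+4) = 3 × 0.228^1 × 0.772^2 = 0.407653
P(M+6) = 0.772^3 = 0.460100
The M+6 peak is largest (0.460100); scaling to 100 gives 2.58 : 26.17 : 88.60 : 100.00.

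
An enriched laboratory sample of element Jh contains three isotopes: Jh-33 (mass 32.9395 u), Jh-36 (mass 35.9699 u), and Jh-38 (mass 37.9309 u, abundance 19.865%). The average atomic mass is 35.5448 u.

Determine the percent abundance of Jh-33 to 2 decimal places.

Let x and y be the fractions of Jh-33 and Jh-36. Then x + y = 1 − 0.19865 = 0.80135 and 32.9395x + 35.9699y = 35.5448 − 0.19865×37.9309 = 28.009826715.
Substituting: 32.9395x + 35.9699(0.80135 − x) = 28.009826715
(32.9395 − 35.9699)x = -0.81465265  ⇒  x = 0.26883, y = 0.53252
Jh-33: 26.88%, Jh-36: 53.25%.

26.88%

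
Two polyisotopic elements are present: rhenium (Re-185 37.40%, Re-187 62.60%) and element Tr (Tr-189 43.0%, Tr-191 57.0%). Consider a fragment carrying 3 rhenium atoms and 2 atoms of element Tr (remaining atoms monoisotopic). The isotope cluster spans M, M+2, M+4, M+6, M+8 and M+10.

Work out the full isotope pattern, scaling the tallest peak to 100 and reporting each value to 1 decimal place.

Rhenium pattern (n=3): 0.05231362 : 0.26268713 : 0.43968487 : 0.24531438
Element Tr pattern (n=2): 0.1849 : 0.4902 : 0.3249
Convolve the two distributions (both contribute in 2-u steps):
  M: 0.05231362×0.1849 = 0.009673
  M+2: 0.05231362×0.4902 + 0.26268713×0.1849 = 0.074215
  M+4: 0.05231362×0.3249 + 0.26268713×0.4902 + 0.43968487×0.1849 = 0.227064
  M+6: 0.26268713×0.3249 + 0.43968487×0.4902 + 0.24531438×0.1849 = 0.346239
  M+8: 0.43968487×0.3249 + 0.24531438×0.4902 = 0.263107
  M+10: 0.24531438×0.3249 = 0.079703
Scale to base peak (0.346239) = 100: 2.8 : 21.4 : 65.6 : 100.0 : 76.0 : 23.0

2.8 : 21.4 : 65.6 : 100.0 : 76.0 : 23.0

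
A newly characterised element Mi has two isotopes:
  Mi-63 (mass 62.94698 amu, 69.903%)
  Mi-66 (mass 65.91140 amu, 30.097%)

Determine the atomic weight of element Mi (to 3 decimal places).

Ar = Σ fᵢ·mᵢ = 0.69903 × 62.94698 + 0.30097 × 65.91140
= 44.001827 + 19.837354 = 63.839181 amu

63.839 amu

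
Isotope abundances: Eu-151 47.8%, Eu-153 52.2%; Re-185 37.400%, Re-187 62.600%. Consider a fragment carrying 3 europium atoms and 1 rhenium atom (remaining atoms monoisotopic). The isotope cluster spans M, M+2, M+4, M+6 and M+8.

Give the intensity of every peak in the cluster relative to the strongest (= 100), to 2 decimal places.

Europium pattern (n=3): 0.10921535 : 0.35780594 : 0.39074206 : 0.14223665
Rhenium pattern (n=1): 0.3740 : 0.6260
Convolve the two distributions (both contribute in 2-u steps):
  M: 0.10921535×0.3740 = 0.040847
  M+2: 0.10921535×0.6260 + 0.35780594×0.3740 = 0.202188
  M+4: 0.35780594×0.6260 + 0.39074206×0.3740 = 0.370124
  M+6: 0.39074206×0.6260 + 0.14223665×0.3740 = 0.297801
  M+8: 0.14223665×0.6260 = 0.089040
Scale to base peak (0.370124) = 100: 11.04 : 54.63 : 100.00 : 80.46 : 24.06

11.04 : 54.63 : 100.00 : 80.46 : 24.06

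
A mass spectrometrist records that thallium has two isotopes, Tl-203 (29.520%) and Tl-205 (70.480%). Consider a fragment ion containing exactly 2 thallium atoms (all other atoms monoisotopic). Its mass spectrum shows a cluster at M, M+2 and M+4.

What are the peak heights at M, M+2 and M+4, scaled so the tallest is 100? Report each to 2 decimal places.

The 2 Tl atoms are independent, so intensities follow the terms of (0.29520 + 0.70480)^2.
P(M) = 0.29520^2 = 0.087143
P(M+2) = 2 × 0.29520^1 × 0.70480^1 = 0.416114
P(M+4) = 0.70480^2 = 0.496743
The M+4 peak is largest (0.496743); scaling to 100 gives 17.54 : 83.77 : 100.00.

17.54 : 83.77 : 100.00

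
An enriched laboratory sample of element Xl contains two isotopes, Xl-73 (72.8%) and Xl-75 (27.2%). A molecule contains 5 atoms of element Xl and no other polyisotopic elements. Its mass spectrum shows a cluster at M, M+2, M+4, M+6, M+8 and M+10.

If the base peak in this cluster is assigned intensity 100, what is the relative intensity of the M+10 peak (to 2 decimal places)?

Binomial terms of (0.728 + 0.272)^5: M 0.2045, M+2 0.3820, M+4 0.2855, M+6 0.1067, M+8 0.0199, M+10 0.0015 → M+2 is the base peak.
P(M+2) = C(5,1) × 0.728^4 × 0.272^1 = 5 × 0.28088304 × 0.2720 = 0.382001 (base)
P(M+10) = C(5,5) × 0.728^0 × 0.272^5 = 1 × 1.0000 × 0.00148883 = 0.001489
Relative intensity = 0.001489 / 0.382001 × 100 = 0.39

0.39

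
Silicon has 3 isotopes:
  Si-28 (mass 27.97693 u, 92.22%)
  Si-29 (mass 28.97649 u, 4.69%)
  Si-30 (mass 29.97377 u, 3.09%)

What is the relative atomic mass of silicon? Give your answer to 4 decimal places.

28.0855 u

Ar = Σ fᵢ·mᵢ = 0.9222 × 27.97693 + 0.0469 × 28.97649 + 0.0309 × 29.97377
= 25.800325 + 1.358997 + 0.926189 = 28.085511 u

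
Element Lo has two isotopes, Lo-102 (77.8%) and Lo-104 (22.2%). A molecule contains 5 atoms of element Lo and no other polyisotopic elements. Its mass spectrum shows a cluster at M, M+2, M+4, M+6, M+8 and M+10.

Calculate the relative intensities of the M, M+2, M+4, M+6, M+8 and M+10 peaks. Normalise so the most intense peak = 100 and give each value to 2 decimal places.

Expanding (0.778 + 0.222)^5:
P(M) = 0.778^5 = 0.285035
P(M+2) = 5 × 0.778^4 × 0.222^1 = 0.406669
P(M+4) = 10 × 0.778^3 × 0.222^2 = 0.232084
P(M+6) = 10 × 0.778^2 × 0.222^3 = 0.066224
P(M+8) = 5 × 0.778^1 × 0.222^4 = 0.009448
P(M+10) = 0.222^5 = 0.000539
The M+2 peak is largest (0.406669); scaling to 100 gives 70.09 : 100.00 : 57.07 : 16.28 : 2.32 : 0.13.

70.09 : 100.00 : 57.07 : 16.28 : 2.32 : 0.13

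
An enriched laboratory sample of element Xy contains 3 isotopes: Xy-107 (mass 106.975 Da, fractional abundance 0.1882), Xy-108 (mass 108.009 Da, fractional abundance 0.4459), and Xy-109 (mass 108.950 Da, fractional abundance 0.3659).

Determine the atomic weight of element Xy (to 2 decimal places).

108.16 Da

Weight each isotope mass by its fractional abundance: 0.1882 × 106.975 + 0.4459 × 108.009 + 0.3659 × 108.950
= 20.1327 + 48.1612 + 39.8648 = 108.1587 Da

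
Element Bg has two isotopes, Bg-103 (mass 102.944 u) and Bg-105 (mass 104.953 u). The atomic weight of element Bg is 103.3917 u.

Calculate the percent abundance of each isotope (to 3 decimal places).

Writing the weighted mean with unknown fraction x of Bg-103:
102.944·x + 104.953·(1 − x) = 103.3917
(102.944 − 104.953)·x = 103.3917 − 104.953
x = -1.5613 / -2.009 = 0.77715 → 77.715% Bg-103, 22.285% Bg-105.

Bg-103: 77.715%, Bg-105: 22.285%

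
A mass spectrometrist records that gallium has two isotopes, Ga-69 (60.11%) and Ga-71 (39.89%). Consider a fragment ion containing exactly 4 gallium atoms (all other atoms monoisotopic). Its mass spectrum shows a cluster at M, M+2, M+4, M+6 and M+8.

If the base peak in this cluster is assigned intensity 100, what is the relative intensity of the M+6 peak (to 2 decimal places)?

Term probabilities: M 0.1306, M+2 0.3465, M+4 0.3450, M+6 0.1526, M+8 0.0253. Base peak = M+2.
P(M+2) = C(4,1) × 0.6011^3 × 0.3989^1 = 4 × 0.21719018 × 0.3989 = 0.346549 (base)
P(M+6) = C(4,3) × 0.6011^1 × 0.3989^3 = 4 × 0.6011 × 0.06347345 = 0.152616
Relative intensity = 0.152616 / 0.346549 × 100 = 44.04

44.04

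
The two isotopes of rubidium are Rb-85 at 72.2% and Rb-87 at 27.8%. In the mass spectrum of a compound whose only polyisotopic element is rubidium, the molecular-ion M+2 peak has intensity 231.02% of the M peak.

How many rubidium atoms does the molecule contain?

For n independent Rb atoms, I(M+2)/I(M) = n · (abundance Rb-87) / (abundance Rb-85) = n · 0.278/0.722.
n = 2.3102 × 0.722/0.278 = 6.00 ≈ 6

6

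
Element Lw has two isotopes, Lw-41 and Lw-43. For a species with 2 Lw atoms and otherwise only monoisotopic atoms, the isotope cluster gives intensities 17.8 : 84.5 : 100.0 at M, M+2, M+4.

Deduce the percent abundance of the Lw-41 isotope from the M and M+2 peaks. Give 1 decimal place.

29.6%

Write p for the Lw-41 fraction. I(M+2)/I(M) = [C(2,1)·p^1·(1−p)] / p^2 = 2·(1−p)/p = 84.5/17.8 = 4.7472
(1−p)/p = 4.7472/2 = 2.3736  ⇒  p = 1/(1 + 2.3736) = 0.2964
Lw-41: 29.6%, Lw-43: 70.4%.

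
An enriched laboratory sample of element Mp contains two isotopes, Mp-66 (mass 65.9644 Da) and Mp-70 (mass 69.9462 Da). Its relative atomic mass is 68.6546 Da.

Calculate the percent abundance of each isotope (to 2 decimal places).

Mp-66: 32.44%, Mp-70: 67.56%

Writing the weighted mean with unknown fraction x of Mp-66:
65.9644·x + 69.9462·(1 − x) = 68.6546
(65.9644 − 69.9462)·x = 68.6546 − 69.9462
x = -1.2916 / -3.9818 = 0.32438 → 32.44% Mp-66, 67.56% Mp-70.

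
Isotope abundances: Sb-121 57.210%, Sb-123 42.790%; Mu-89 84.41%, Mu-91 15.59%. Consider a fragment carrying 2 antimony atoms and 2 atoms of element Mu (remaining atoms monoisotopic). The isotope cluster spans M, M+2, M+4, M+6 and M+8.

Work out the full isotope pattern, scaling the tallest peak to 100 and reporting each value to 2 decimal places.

Antimony pattern (n=2): 0.32729841 : 0.48960318 : 0.18309841
Element Mu pattern (n=2): 0.71250481 : 0.26319038 : 0.02430481
Convolve the two distributions (both contribute in 2-u steps):
  M: 0.32729841×0.71250481 = 0.233202
  M+2: 0.32729841×0.26319038 + 0.48960318×0.71250481 = 0.434986
  M+4: 0.32729841×0.02430481 + 0.48960318×0.26319038 + 0.18309841×0.71250481 = 0.267272
  M+6: 0.48960318×0.02430481 + 0.18309841×0.26319038 = 0.060089
  M+8: 0.18309841×0.02430481 = 0.004450
Scale to base peak (0.434986) = 100: 53.61 : 100.00 : 61.44 : 13.81 : 1.02

53.61 : 100.00 : 61.44 : 13.81 : 1.02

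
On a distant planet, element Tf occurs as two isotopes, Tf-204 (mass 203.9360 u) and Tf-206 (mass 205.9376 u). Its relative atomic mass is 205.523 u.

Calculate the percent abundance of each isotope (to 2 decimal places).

With x = fraction of Tf-204 (so Tf-206 is 1 − x):
203.9360·x + 205.9376·(1 − x) = 205.523
(203.9360 − 205.9376)·x = 205.523 − 205.9376
x = -0.4146 / -2.0016 = 0.20713 → 20.71% Tf-204, 79.29% Tf-206.

Tf-204: 20.71%, Tf-206: 79.29%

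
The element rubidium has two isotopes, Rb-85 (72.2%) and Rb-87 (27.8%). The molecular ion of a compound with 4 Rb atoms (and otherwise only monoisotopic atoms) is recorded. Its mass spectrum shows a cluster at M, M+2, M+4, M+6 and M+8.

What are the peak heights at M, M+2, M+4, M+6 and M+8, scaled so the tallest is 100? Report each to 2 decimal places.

The 4 Rb atoms are independent, so intensities follow the terms of (0.722 + 0.278)^4.
P(M) = 0.722^4 = 0.271737
P(M+2) = 4 × 0.722^3 × 0.278^1 = 0.418520
P(M+4) = 6 × 0.722^2 × 0.278^2 = 0.241721
P(M+6) = 4 × 0.722^1 × 0.278^3 = 0.062049
P(M+8) = 0.278^4 = 0.005973
The M+2 peak is largest (0.418520); scaling to 100 gives 64.93 : 100.00 : 57.76 : 14.83 : 1.43.

64.93 : 100.00 : 57.76 : 14.83 : 1.43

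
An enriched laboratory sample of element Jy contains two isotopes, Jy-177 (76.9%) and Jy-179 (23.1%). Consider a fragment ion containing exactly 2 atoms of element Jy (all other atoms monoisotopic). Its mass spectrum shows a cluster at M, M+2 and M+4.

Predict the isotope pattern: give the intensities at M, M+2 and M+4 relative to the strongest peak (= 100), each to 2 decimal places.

100.00 : 60.08 : 9.02

The 2 Jy atoms are independent, so intensities follow the terms of (0.769 + 0.231)^2.
P(M) = 0.769^2 = 0.591361
P(M+2) = 2 × 0.769^1 × 0.231^1 = 0.355278
P(M+4) = 0.231^2 = 0.053361
The M peak is largest (0.591361); scaling to 100 gives 100.00 : 60.08 : 9.02.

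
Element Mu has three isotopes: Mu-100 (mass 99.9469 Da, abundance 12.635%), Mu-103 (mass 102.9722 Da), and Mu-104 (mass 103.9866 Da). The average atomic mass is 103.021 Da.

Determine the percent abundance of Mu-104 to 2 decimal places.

The remaining 87.365% is split between Mu-103 (fraction x) and Mu-104 (fraction 0.87365 − x).
Substituting: 102.9722x + 103.9866(0.87365 − x) = 90.392709185
(102.9722 − 103.9866)x = -0.455183905  ⇒  x = 0.44872, y = 0.42493
Mu-103: 44.87%, Mu-104: 42.49%.

42.49%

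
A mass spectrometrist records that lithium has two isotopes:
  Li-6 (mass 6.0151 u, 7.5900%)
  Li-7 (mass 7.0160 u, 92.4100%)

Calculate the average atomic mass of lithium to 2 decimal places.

6.94 u

Average mass = Σ (abundance × isotope mass) = 0.075900 × 6.0151 + 0.924100 × 7.0160
= 0.45655 + 6.48349 = 6.94004 u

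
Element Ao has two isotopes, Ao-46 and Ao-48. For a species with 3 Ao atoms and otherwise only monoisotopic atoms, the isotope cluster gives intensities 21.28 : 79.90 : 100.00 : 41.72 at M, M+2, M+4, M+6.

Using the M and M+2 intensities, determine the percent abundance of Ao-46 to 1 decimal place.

Let p = fractional abundance of Ao-46. I(M+2)/I(M) = [C(3,1)·p^2·(1−p)] / p^3 = 3·(1−p)/p = 79.90/21.28 = 3.7547
(1−p)/p = 3.7547/3 = 1.2516  ⇒  p = 1/(1 + 1.2516) = 0.4441
Ao-46: 44.4%, Ao-48: 55.6%.

44.4%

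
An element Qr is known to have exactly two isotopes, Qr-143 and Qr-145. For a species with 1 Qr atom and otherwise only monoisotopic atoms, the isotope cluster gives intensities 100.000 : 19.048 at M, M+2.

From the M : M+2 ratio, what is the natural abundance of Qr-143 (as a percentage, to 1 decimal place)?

84.0%

Let p = fractional abundance of Qr-143. I(M+2)/I(M) = [C(1,1)·p^0·(1−p)] / p^1 = 1·(1−p)/p = 19.048/100.000 = 0.1905
(1−p)/p = 0.1905/1 = 0.1905  ⇒  p = 1/(1 + 0.1905) = 0.8400
Qr-143: 84.0%, Qr-145: 16.0%.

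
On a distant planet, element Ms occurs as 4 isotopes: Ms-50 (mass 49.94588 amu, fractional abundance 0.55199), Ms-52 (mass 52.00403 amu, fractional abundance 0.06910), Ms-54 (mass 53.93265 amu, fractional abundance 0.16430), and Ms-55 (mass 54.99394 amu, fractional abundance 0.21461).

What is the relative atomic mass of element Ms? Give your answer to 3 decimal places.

The abundance-weighted mean is 0.55199 × 49.94588 + 0.06910 × 52.00403 + 0.16430 × 53.93265 + 0.21461 × 54.99394
= 27.569626 + 3.593478 + 8.861134 + 11.802249 = 51.826487 amu

51.826 amu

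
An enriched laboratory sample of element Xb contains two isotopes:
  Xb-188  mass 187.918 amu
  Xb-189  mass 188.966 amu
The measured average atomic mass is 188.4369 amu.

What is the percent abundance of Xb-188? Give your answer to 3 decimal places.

With x = fraction of Xb-188 (so Xb-189 is 1 − x):
187.918·x + 188.966·(1 − x) = 188.4369
(187.918 − 188.966)·x = 188.4369 − 188.966
x = -0.5291 / -1.048 = 0.50487 → 50.487% Xb-188, 49.513% Xb-189.

50.487%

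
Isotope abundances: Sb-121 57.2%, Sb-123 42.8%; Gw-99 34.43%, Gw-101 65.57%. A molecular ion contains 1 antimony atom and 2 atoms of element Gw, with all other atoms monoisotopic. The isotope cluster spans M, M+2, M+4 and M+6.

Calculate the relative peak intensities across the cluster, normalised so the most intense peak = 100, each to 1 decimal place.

15.4 : 70.4 : 100.0 : 41.9

Antimony pattern (n=1): 0.5720 : 0.4280
Element Gw pattern (n=2): 0.11854249 : 0.45151502 : 0.42994249
Convolve the two distributions (both contribute in 2-u steps):
  M: 0.5720×0.11854249 = 0.067806
  M+2: 0.5720×0.45151502 + 0.4280×0.11854249 = 0.309003
  M+4: 0.5720×0.42994249 + 0.4280×0.45151502 = 0.439176
  M+6: 0.4280×0.42994249 = 0.184015
Scale to base peak (0.439176) = 100: 15.4 : 70.4 : 100.0 : 41.9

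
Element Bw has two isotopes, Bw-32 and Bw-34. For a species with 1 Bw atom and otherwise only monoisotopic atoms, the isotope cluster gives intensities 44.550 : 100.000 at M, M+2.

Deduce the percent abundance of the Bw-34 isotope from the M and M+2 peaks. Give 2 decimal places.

69.18%

Write p for the Bw-32 fraction. I(M+2)/I(M) = [C(1,1)·p^0·(1−p)] / p^1 = 1·(1−p)/p = 100.000/44.550 = 2.2447
(1−p)/p = 2.2447/1 = 2.2447  ⇒  p = 1/(1 + 2.2447) = 0.3082
Bw-32: 30.82%, Bw-34: 69.18%.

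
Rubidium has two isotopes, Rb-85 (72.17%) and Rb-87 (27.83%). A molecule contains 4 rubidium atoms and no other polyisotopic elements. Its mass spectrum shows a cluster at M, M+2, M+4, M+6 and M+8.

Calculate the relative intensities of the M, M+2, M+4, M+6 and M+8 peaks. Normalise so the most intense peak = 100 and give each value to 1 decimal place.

Each Rb atom is independently Rb-85 (p = 0.7217) or Rb-87 (q = 0.2783); the cluster is the binomial expansion (p + q)^4.
P(M) = 0.7217^4 = 0.271286
P(M+2) = 4 × 0.7217^3 × 0.2783^1 = 0.418450
P(M+4) = 6 × 0.7217^2 × 0.2783^2 = 0.242042
P(M+6) = 4 × 0.7217^1 × 0.2783^3 = 0.062224
P(M+8) = 0.2783^4 = 0.005999
The M+2 peak is largest (0.418450); scaling to 100 gives 64.8 : 100.0 : 57.8 : 14.9 : 1.4.

64.8 : 100.0 : 57.8 : 14.9 : 1.4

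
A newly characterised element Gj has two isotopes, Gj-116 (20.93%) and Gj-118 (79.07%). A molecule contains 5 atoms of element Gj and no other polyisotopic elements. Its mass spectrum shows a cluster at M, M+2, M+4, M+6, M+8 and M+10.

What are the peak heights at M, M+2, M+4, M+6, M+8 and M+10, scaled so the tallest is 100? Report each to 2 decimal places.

Each Gj atom is independently Gj-116 (p = 0.2093) or Gj-118 (q = 0.7907); the cluster is the binomial expansion (p + q)^5.
P(M) = 0.2093^5 = 0.000402
P(M+2) = 5 × 0.2093^4 × 0.7907^1 = 0.007587
P(M+4) = 10 × 0.2093^3 × 0.7907^2 = 0.057323
P(M+6) = 10 × 0.2093^2 × 0.7907^3 = 0.216558
P(M+8) = 5 × 0.2093^1 × 0.7907^4 = 0.409059
P(M+10) = 0.7907^5 = 0.309071
The M+8 peak is largest (0.409059); scaling to 100 gives 0.10 : 1.85 : 14.01 : 52.94 : 100.00 : 75.56.

0.10 : 1.85 : 14.01 : 52.94 : 100.00 : 75.56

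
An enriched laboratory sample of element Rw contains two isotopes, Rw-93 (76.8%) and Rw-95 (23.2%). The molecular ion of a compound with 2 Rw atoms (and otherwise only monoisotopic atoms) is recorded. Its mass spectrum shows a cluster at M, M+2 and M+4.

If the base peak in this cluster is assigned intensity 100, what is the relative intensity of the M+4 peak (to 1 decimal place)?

Term probabilities: M 0.5898, M+2 0.3564, M+4 0.0538. Base peak = M.
P(M) = C(2,0) × 0.768^2 × 0.232^0 = 1 × 0.589824 × 1.0000 = 0.589824 (base)
P(M+4) = C(2,2) × 0.768^0 × 0.232^2 = 1 × 1.0000 × 0.053824 = 0.053824
Relative intensity = 0.053824 / 0.589824 × 100 = 9.1

9.1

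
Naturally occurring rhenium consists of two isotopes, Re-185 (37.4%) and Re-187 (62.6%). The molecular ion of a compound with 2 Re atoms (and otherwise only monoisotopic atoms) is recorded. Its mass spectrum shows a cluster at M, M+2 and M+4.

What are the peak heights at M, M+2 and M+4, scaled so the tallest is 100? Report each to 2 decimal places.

29.87 : 100.00 : 83.69

Each Re atom is independently Re-185 (p = 0.374) or Re-187 (q = 0.626); the cluster is the binomial expansion (p + q)^2.
P(M) = 0.374^2 = 0.139876
P(M+2) = 2 × 0.374^1 × 0.626^1 = 0.468248
P(M+4) = 0.626^2 = 0.391876
The M+2 peak is largest (0.468248); scaling to 100 gives 29.87 : 100.00 : 83.69.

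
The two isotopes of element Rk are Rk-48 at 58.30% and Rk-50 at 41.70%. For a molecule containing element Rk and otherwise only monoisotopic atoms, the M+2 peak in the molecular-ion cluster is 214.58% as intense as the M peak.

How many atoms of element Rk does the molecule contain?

For n independent Rk atoms, I(M+2)/I(M) = n · (abundance Rk-50) / (abundance Rk-48) = n · 0.4170/0.5830.
n = 2.1458 × 0.5830/0.4170 = 3.00 ≈ 3

3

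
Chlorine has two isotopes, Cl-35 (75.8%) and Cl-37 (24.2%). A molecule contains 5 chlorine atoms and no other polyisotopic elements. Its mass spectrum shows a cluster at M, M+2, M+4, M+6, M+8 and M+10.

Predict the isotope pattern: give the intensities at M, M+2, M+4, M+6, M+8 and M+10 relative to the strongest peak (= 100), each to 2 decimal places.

The 5 Cl atoms are independent, so intensities follow the terms of (0.758 + 0.242)^5.
P(M) = 0.758^5 = 0.250234
P(M+2) = 5 × 0.758^4 × 0.242^1 = 0.399450
P(M+4) = 10 × 0.758^3 × 0.242^2 = 0.255058
P(M+6) = 10 × 0.758^2 × 0.242^3 = 0.081430
P(M+8) = 5 × 0.758^1 × 0.242^4 = 0.012999
P(M+10) = 0.242^5 = 0.000830
The M+2 peak is largest (0.399450); scaling to 100 gives 62.64 : 100.00 : 63.85 : 20.39 : 3.25 : 0.21.

62.64 : 100.00 : 63.85 : 20.39 : 3.25 : 0.21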